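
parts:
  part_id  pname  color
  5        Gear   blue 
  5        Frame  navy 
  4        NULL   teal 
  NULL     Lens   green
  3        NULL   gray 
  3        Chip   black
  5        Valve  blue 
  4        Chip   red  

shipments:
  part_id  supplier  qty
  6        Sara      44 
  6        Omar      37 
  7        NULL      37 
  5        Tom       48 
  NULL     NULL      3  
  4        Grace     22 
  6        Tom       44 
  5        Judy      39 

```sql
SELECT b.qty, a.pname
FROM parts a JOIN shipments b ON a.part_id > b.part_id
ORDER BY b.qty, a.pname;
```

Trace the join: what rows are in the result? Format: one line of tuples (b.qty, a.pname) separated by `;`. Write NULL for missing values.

INNER JOIN keeps only pairs where the ON condition holds.
Matching on a.part_id > b.part_id. A NULL in a compared column never satisfies the condition.
- a row (part_id=5): matches 1 b row(s) → 1 output row(s).
- a row (part_id=5): matches 1 b row(s) → 1 output row(s).
- a row (part_id=4): no match → dropped.
- a row (part_id=NULL): no match → dropped.
- a row (part_id=3): no match → dropped.
- a row (part_id=3): no match → dropped.
- a row (part_id=5): matches 1 b row(s) → 1 output row(s).
- a row (part_id=4): no match → dropped.
After projecting and ordering:
b.qty | a.pname
22 | Frame
22 | Gear
22 | Valve

(22, Frame); (22, Gear); (22, Valve)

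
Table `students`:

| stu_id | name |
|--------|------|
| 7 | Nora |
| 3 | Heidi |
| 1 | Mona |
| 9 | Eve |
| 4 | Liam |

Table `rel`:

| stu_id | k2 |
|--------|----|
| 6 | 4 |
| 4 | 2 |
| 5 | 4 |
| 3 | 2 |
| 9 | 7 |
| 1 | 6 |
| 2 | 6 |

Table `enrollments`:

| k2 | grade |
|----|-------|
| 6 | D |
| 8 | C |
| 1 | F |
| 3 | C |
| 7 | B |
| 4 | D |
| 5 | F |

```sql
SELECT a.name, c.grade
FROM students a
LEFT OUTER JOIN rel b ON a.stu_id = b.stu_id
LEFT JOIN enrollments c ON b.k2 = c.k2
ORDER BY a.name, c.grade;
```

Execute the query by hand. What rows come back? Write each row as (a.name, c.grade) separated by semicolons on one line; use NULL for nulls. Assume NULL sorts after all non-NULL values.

Evaluate left to right. First `students a LEFT JOIN rel b` on stu_id: 5 row(s).
Then LEFT JOIN `enrollments c` on k2: each of those 5 rows is kept; rows whose b.k2 has no match in c get NULL for c's columns.

(Eve, B); (Heidi, NULL); (Liam, NULL); (Mona, D); (Nora, NULL)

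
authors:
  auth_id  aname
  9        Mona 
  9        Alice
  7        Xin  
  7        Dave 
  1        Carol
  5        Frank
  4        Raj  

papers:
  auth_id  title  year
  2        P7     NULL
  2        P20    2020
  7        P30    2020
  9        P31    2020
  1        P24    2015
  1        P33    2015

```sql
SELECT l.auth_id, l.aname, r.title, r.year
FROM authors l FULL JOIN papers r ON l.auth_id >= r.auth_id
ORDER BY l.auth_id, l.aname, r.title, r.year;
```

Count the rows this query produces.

FULL OUTER JOIN keeps every row from both sides; unmatched rows get NULL for the other side's columns.
Matching on l.auth_id >= r.auth_id.
Matched pairs: 32; unmatched l rows kept: 0; unmatched r rows kept: 0.
Total: 32 rows.

32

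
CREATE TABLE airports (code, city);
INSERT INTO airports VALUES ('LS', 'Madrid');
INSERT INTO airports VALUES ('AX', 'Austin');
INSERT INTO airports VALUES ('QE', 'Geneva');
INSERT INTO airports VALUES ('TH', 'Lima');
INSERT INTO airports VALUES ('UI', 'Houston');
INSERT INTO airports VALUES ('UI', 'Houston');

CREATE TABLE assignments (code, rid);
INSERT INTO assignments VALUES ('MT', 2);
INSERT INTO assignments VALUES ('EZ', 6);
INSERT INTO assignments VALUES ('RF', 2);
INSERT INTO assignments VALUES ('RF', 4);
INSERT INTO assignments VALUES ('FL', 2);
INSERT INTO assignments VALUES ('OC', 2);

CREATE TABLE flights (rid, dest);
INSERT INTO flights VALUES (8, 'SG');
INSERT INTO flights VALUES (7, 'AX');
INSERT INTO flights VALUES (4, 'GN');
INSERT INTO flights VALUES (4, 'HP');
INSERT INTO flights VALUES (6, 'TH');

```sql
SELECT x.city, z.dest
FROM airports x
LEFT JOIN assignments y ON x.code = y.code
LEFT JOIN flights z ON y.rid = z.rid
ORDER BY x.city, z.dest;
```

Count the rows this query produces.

Evaluate left to right. First `airports x LEFT JOIN assignments y` on code: 6 row(s).
Then LEFT JOIN `flights z` on rid: each of those 6 rows is kept; rows whose y.rid has no match in z get NULL for z's columns.
Result: 6 row(s).

6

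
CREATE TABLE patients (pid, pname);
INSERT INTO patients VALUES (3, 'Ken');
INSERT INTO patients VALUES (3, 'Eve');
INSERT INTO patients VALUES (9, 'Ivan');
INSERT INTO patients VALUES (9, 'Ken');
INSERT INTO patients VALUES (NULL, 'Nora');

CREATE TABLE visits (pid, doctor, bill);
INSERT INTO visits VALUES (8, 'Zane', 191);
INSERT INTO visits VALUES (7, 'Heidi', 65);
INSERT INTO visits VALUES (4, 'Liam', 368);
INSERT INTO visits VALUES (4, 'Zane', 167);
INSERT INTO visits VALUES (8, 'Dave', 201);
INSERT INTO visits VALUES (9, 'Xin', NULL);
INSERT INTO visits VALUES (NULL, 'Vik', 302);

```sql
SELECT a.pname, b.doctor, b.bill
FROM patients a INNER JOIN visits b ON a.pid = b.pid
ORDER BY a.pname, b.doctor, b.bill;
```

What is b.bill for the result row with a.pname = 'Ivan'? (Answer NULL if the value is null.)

NULL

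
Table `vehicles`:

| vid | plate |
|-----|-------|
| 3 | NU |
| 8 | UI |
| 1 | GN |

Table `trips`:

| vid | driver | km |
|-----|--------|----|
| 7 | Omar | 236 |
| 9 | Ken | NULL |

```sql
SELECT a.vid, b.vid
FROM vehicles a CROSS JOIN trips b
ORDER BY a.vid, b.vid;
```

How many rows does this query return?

6

CROSS JOIN pairs every row of `vehicles` with every row of `trips`: 3 × 2 = 6 rows.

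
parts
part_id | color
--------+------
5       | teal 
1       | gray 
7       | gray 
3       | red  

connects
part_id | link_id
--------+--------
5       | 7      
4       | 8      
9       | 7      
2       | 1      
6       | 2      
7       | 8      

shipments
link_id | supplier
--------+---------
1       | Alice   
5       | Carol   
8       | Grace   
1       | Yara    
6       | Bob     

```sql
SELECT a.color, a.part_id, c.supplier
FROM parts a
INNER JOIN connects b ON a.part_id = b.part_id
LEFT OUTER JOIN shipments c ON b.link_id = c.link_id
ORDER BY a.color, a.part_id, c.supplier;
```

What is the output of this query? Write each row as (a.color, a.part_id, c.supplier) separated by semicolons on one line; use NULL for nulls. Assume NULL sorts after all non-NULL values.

(gray, 7, Grace); (teal, 5, NULL)

Evaluate left to right. First `parts a INNER JOIN connects b` on part_id: 2 row(s).
Then LEFT JOIN `shipments c` on link_id: each of those 2 rows is kept; rows whose b.link_id has no match in c get NULL for c's columns.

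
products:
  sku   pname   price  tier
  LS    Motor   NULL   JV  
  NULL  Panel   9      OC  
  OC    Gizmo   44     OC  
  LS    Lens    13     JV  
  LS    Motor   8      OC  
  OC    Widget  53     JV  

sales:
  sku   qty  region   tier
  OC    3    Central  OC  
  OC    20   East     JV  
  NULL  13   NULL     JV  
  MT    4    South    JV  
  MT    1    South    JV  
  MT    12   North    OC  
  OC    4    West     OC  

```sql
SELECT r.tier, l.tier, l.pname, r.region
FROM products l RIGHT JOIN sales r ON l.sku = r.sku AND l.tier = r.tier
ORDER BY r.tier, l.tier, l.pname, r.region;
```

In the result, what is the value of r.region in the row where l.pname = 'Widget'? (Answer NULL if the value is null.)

East

RIGHT JOIN keeps every row from `sales`; unmatched rows get NULL for `products`'s columns.
Matching on l.sku = r.sku AND l.tier = r.tier. A NULL in a compared column never satisfies the condition.
Matched pairs: 3; unmatched r rows kept: 4.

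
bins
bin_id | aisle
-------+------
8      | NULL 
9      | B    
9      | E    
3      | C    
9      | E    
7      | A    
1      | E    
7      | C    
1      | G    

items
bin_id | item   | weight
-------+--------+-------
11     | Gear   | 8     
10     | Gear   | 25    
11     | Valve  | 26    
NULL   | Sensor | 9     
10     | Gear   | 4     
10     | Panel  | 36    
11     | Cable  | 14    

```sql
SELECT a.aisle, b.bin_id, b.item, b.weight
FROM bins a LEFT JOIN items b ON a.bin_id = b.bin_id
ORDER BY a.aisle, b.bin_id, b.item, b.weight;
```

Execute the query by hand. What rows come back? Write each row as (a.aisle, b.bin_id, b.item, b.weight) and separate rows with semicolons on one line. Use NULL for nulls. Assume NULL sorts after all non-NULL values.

LEFT JOIN keeps every row from `bins`; unmatched rows get NULL for `items`'s columns.
Matching on a.bin_id = b.bin_id. A NULL in a compared column never satisfies the condition.
- bin_id=8: no b row matches, row kept with b columns NULL.
- bin_id=9: no b row matches, row kept with b columns NULL.
- bin_id=9: no b row matches, row kept with b columns NULL.
- bin_id=3: no b row matches, row kept with b columns NULL.
- bin_id=9: no b row matches, row kept with b columns NULL.
- bin_id=7: no b row matches, row kept with b columns NULL.
- bin_id=1: no b row matches, row kept with b columns NULL.
- bin_id=7: no b row matches, row kept with b columns NULL.
- bin_id=1: no b row matches, row kept with b columns NULL.
After projecting and ordering:
a.aisle | b.bin_id | b.item | b.weight
A | NULL | NULL | NULL
B | NULL | NULL | NULL
C | NULL | NULL | NULL
C | NULL | NULL | NULL
E | NULL | NULL | NULL
E | NULL | NULL | NULL
E | NULL | NULL | NULL
G | NULL | NULL | NULL
NULL | NULL | NULL | NULL

(A, NULL, NULL, NULL); (B, NULL, NULL, NULL); (C, NULL, NULL, NULL); (C, NULL, NULL, NULL); (E, NULL, NULL, NULL); (E, NULL, NULL, NULL); (E, NULL, NULL, NULL); (G, NULL, NULL, NULL); (NULL, NULL, NULL, NULL)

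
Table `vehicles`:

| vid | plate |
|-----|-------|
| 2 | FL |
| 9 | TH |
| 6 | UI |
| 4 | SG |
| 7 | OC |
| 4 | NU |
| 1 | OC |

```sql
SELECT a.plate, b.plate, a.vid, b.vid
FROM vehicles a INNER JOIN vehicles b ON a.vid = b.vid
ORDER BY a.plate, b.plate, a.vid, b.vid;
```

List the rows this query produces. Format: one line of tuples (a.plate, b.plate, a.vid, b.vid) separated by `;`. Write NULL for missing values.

INNER JOIN keeps only pairs where the ON condition holds.
Matching on a.vid = b.vid.
- a[0] vid=2 → 1 match(es) in b → 1 row(s).
- a[1] vid=9 → 1 match(es) in b → 1 row(s).
- a[2] vid=6 → 1 match(es) in b → 1 row(s).
- a[3] vid=4 → 2 match(es) in b → 2 row(s).
- a[4] vid=7 → 1 match(es) in b → 1 row(s).
- a[5] vid=4 → 2 match(es) in b → 2 row(s).
- a[6] vid=1 → 1 match(es) in b → 1 row(s).
After projecting and ordering:
a.plate | b.plate | a.vid | b.vid
FL | FL | 2 | 2
NU | NU | 4 | 4
NU | SG | 4 | 4
OC | OC | 1 | 1
OC | OC | 7 | 7
SG | NU | 4 | 4
SG | SG | 4 | 4
TH | TH | 9 | 9
UI | UI | 6 | 6

(FL, FL, 2, 2); (NU, NU, 4, 4); (NU, SG, 4, 4); (OC, OC, 1, 1); (OC, OC, 7, 7); (SG, NU, 4, 4); (SG, SG, 4, 4); (TH, TH, 9, 9); (UI, UI, 6, 6)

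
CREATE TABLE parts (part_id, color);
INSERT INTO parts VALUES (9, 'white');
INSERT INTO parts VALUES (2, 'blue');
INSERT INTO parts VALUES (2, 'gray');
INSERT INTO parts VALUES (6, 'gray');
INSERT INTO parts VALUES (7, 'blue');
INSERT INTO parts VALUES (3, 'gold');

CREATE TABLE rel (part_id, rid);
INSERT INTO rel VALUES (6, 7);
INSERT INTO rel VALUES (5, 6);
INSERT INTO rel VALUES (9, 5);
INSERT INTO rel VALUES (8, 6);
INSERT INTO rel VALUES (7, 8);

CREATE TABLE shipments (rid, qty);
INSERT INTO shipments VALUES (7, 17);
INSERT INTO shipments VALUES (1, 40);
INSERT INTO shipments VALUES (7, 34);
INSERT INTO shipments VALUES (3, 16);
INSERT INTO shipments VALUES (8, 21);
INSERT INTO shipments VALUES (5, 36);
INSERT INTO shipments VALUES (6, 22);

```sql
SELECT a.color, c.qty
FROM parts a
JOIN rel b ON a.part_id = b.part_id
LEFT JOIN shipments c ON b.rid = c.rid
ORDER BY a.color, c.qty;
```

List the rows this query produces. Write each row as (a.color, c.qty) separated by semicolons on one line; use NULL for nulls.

Step 1 — a INNER JOIN b on part_id → 3 row(s).
Then LEFT JOIN `shipments c` on rid: each of those 3 rows is kept; rows whose b.rid has no match in c get NULL for c's columns.

(blue, 21); (gray, 17); (gray, 34); (white, 36)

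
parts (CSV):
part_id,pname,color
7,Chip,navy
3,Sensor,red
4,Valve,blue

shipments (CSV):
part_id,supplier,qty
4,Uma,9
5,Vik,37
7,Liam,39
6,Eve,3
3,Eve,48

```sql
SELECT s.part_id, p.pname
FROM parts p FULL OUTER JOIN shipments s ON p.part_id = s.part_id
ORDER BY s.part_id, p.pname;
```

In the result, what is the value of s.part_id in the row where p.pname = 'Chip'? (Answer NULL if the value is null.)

7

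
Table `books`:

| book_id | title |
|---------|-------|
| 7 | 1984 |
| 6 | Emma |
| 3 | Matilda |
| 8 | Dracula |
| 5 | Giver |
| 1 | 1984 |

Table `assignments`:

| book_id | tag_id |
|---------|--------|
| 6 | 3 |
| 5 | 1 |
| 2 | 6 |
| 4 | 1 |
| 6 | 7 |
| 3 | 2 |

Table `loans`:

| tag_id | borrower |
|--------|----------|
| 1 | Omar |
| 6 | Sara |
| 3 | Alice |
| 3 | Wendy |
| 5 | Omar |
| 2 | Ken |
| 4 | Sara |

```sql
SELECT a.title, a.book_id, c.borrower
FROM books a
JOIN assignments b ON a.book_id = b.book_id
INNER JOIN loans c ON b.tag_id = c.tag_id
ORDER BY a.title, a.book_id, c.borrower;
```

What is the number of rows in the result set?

Step 1 — a INNER JOIN b on book_id → 4 row(s).
Then INNER JOIN `loans c` on tag_id: keep only rows whose b.tag_id appears in c.
Result: 4 row(s).

4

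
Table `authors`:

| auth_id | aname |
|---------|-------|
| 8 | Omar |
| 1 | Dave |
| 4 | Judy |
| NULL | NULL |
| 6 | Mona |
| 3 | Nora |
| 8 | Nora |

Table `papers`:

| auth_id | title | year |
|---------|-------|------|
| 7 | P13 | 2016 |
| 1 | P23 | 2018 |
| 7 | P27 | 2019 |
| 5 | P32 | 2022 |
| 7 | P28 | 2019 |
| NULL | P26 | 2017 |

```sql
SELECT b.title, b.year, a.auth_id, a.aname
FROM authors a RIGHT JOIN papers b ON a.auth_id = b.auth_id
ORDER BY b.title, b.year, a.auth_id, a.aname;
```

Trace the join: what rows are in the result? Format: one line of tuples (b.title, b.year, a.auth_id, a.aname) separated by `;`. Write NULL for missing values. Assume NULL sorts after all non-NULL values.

(P13, 2016, NULL, NULL); (P23, 2018, 1, Dave); (P26, 2017, NULL, NULL); (P27, 2019, NULL, NULL); (P28, 2019, NULL, NULL); (P32, 2022, NULL, NULL)

RIGHT JOIN keeps every row from `papers`; unmatched rows get NULL for `authors`'s columns.
Matching on a.auth_id = b.auth_id. A NULL in a compared column never satisfies the condition.
- a row (auth_id=8): no match.
- a row (auth_id=1): matches 1 b row(s) → 1 output row(s).
- a row (auth_id=4): no match.
- a row (auth_id=NULL): no match.
- a row (auth_id=6): no match.
- a row (auth_id=3): no match.
- a row (auth_id=8): no match.
- plus 5 unmatched b row(s), each kept with NULL a columns.
After projecting and ordering:
b.title | b.year | a.auth_id | a.aname
P13 | 2016 | NULL | NULL
P23 | 2018 | 1 | Dave
P26 | 2017 | NULL | NULL
P27 | 2019 | NULL | NULL
P28 | 2019 | NULL | NULL
P32 | 2022 | NULL | NULL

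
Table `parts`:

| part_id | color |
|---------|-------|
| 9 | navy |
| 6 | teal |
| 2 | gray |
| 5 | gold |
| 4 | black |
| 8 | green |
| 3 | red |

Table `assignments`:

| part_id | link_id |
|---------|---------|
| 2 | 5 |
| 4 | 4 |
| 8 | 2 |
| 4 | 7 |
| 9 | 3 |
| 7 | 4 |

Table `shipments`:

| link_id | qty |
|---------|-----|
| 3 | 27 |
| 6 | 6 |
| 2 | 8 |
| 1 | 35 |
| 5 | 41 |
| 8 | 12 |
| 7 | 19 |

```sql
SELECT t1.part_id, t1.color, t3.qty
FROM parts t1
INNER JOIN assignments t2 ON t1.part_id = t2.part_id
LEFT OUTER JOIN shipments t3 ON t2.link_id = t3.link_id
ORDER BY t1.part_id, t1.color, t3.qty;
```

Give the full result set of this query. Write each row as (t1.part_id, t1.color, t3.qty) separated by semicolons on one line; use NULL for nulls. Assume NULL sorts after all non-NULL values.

Joins associate left-to-right: parts INNER JOIN assignments on part_id gives 5 intermediate row(s).
Then LEFT JOIN `shipments t3` on link_id: each of those 5 rows is kept; rows whose t2.link_id has no match in t3 get NULL for t3's columns.

(2, gray, 41); (4, black, 19); (4, black, NULL); (8, green, 8); (9, navy, 27)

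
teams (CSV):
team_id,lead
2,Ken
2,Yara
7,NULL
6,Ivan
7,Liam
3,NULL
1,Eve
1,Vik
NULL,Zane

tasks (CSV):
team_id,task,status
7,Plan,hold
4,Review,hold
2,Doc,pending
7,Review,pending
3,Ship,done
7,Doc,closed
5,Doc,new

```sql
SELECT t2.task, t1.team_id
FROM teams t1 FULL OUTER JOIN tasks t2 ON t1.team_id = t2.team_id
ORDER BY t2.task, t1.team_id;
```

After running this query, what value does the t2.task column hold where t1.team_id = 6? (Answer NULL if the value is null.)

NULL

FULL OUTER JOIN keeps every row from both sides; unmatched rows get NULL for the other side's columns.
Matching on t1.team_id = t2.team_id. A NULL in a compared column never satisfies the condition.
Matched pairs: 9; unmatched t1 rows kept: 4; unmatched t2 rows kept: 2.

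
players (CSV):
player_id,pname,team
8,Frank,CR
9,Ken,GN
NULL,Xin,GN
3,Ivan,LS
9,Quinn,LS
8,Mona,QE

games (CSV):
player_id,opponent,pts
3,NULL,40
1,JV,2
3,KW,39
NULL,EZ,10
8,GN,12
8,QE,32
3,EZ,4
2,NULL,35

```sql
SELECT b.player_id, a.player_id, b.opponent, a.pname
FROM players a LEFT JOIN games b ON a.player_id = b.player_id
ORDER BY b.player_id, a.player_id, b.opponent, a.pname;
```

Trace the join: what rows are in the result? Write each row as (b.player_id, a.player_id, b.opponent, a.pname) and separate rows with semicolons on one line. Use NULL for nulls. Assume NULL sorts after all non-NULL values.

LEFT JOIN keeps every row from `players`; unmatched rows get NULL for `games`'s columns.
Matching on a.player_id = b.player_id. A NULL in a compared column never satisfies the condition.
Matched pairs: 7; unmatched a rows kept: 3.

(3, 3, EZ, Ivan); (3, 3, KW, Ivan); (3, 3, NULL, Ivan); (8, 8, GN, Frank); (8, 8, GN, Mona); (8, 8, QE, Frank); (8, 8, QE, Mona); (NULL, 9, NULL, Ken); (NULL, 9, NULL, Quinn); (NULL, NULL, NULL, Xin)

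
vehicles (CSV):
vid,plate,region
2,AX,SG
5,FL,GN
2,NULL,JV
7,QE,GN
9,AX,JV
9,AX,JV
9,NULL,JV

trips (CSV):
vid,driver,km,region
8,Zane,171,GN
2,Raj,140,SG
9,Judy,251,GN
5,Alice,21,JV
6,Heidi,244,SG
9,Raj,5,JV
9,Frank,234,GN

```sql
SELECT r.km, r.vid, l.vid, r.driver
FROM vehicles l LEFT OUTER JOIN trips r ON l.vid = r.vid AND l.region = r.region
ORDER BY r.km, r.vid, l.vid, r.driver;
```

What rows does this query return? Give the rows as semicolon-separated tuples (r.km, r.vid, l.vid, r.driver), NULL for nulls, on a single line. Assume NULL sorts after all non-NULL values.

LEFT JOIN keeps every row from `vehicles`; unmatched rows get NULL for `trips`'s columns.
Matching on l.vid = r.vid AND l.region = r.region.
- l (vid=2, region=SG) pairs with 1 row(s) of r.
- l (vid=5, region=GN) has no partner → padded with NULL.
- l (vid=2, region=JV) has no partner → padded with NULL.
- l (vid=7, region=GN) has no partner → padded with NULL.
- l (vid=9, region=JV) pairs with 1 row(s) of r.
- l (vid=9, region=JV) pairs with 1 row(s) of r.
- l (vid=9, region=JV) pairs with 1 row(s) of r.
After projecting and ordering:
r.km | r.vid | l.vid | r.driver
5 | 9 | 9 | Raj
5 | 9 | 9 | Raj
5 | 9 | 9 | Raj
140 | 2 | 2 | Raj
NULL | NULL | 2 | NULL
NULL | NULL | 5 | NULL
NULL | NULL | 7 | NULL

(5, 9, 9, Raj); (5, 9, 9, Raj); (5, 9, 9, Raj); (140, 2, 2, Raj); (NULL, NULL, 2, NULL); (NULL, NULL, 5, NULL); (NULL, NULL, 7, NULL)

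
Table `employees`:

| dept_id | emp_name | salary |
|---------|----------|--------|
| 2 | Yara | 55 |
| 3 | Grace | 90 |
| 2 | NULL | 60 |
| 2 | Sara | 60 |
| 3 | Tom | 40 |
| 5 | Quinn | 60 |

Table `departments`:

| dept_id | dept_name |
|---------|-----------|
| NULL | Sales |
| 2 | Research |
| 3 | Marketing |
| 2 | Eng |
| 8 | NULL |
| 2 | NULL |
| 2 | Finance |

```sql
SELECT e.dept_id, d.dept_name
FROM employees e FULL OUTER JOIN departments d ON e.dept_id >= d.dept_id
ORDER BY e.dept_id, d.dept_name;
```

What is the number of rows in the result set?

FULL OUTER JOIN keeps every row from both sides; unmatched rows get NULL for the other side's columns.
Matching on e.dept_id >= d.dept_id. A NULL in a compared column never satisfies the condition.
- e row (dept_id=2): matches 4 d row(s) → 4 output row(s).
- e row (dept_id=3): matches 5 d row(s) → 5 output row(s).
- e row (dept_id=2): matches 4 d row(s) → 4 output row(s).
- e row (dept_id=2): matches 4 d row(s) → 4 output row(s).
- e row (dept_id=3): matches 5 d row(s) → 5 output row(s).
- e row (dept_id=5): matches 5 d row(s) → 5 output row(s).
- 2 row(s) from d found no e partner → padded with NULL.
Total: 27 matched + 2 padded = 29 rows.

29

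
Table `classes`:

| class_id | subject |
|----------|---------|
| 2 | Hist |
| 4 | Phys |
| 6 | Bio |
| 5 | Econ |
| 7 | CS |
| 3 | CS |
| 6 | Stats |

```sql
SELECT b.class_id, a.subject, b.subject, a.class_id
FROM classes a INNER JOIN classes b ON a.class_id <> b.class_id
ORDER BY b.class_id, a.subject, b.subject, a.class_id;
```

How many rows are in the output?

INNER JOIN keeps only pairs where the ON condition holds.
Matching on a.class_id <> b.class_id.
Matched pairs: 40.
Total: 40 rows.

40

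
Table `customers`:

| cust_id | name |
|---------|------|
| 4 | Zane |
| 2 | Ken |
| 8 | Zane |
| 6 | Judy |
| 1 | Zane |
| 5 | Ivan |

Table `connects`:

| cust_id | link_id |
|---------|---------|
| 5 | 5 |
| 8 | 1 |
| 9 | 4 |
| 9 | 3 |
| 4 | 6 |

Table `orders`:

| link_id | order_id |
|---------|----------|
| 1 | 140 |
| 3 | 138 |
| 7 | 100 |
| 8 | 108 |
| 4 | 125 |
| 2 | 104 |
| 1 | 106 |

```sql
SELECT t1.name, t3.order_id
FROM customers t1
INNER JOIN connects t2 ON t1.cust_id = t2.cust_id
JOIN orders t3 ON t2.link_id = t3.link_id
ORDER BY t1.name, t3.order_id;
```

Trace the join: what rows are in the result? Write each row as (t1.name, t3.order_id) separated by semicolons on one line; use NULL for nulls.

(Zane, 106); (Zane, 140)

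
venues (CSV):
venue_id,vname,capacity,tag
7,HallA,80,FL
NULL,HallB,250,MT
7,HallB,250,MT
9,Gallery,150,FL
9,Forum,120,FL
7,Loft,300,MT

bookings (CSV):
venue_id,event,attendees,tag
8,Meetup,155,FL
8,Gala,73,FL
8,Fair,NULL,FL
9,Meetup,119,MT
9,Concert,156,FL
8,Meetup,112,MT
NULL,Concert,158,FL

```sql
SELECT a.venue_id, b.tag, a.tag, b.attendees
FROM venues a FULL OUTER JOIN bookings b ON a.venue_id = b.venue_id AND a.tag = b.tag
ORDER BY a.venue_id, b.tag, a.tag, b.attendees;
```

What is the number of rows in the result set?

12

FULL OUTER JOIN keeps every row from both sides; unmatched rows get NULL for the other side's columns.
Matching on a.venue_id = b.venue_id AND a.tag = b.tag. A NULL in a compared column never satisfies the condition.
Matched pairs: 2; unmatched a rows kept: 4; unmatched b rows kept: 6.
Total: 2 matched + 10 padded = 12 rows.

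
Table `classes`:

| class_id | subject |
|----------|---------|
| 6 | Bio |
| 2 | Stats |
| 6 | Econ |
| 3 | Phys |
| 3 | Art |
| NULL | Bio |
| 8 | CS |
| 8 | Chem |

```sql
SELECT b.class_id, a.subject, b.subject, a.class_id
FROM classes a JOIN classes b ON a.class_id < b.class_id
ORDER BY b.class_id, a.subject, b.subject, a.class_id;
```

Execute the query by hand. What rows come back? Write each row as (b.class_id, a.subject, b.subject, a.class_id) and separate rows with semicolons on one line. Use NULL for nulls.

INNER JOIN keeps only pairs where the ON condition holds.
Matching on a.class_id < b.class_id. A NULL in a compared column never satisfies the condition.
- a row (class_id=6): matches 2 b row(s) → 2 output row(s).
- a row (class_id=2): matches 6 b row(s) → 6 output row(s).
- a row (class_id=6): matches 2 b row(s) → 2 output row(s).
- a row (class_id=3): matches 4 b row(s) → 4 output row(s).
- a row (class_id=3): matches 4 b row(s) → 4 output row(s).
- a row (class_id=NULL): no match → dropped.
- a row (class_id=8): no match → dropped.
- a row (class_id=8): no match → dropped.

(3, Stats, Art, 2); (3, Stats, Phys, 2); (6, Art, Bio, 3); (6, Art, Econ, 3); (6, Phys, Bio, 3); (6, Phys, Econ, 3); (6, Stats, Bio, 2); (6, Stats, Econ, 2); (8, Art, CS, 3); (8, Art, Chem, 3); (8, Bio, CS, 6); (8, Bio, Chem, 6); (8, Econ, CS, 6); (8, Econ, Chem, 6); (8, Phys, CS, 3); (8, Phys, Chem, 3); (8, Stats, CS, 2); (8, Stats, Chem, 2)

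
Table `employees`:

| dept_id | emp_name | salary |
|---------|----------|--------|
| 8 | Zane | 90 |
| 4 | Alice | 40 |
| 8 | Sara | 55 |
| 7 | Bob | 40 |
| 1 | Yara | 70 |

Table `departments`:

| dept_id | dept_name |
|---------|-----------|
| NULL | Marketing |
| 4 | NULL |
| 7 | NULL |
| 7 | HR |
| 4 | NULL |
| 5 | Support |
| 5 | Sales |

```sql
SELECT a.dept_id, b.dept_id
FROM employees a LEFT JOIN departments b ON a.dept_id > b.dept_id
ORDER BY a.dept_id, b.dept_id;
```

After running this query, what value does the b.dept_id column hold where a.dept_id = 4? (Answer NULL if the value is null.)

NULL

LEFT JOIN keeps every row from `employees`; unmatched rows get NULL for `departments`'s columns.
Matching on a.dept_id > b.dept_id. A NULL in a compared column never satisfies the condition.
- a (dept_id=8) pairs with 6 row(s) of b.
- a (dept_id=4) has no partner → padded with NULL.
- a (dept_id=8) pairs with 6 row(s) of b.
- a (dept_id=7) pairs with 4 row(s) of b.
- a (dept_id=1) has no partner → padded with NULL.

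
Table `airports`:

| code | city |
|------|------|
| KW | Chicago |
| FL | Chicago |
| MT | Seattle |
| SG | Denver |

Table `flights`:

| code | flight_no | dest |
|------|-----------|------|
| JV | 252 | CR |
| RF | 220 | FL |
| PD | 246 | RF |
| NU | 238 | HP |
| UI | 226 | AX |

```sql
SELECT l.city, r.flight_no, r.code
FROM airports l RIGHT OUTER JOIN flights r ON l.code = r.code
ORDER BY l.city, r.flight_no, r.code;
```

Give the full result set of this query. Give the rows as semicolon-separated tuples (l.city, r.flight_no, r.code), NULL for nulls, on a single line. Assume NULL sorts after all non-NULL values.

RIGHT JOIN keeps every row from `flights`; unmatched rows get NULL for `airports`'s columns.
Matching on l.code = r.code.
- l[0] code=KW → no match.
- l[1] code=FL → no match.
- l[2] code=MT → no match.
- l[3] code=SG → no match.
- plus 5 unmatched r row(s), each kept with NULL l columns.
After projecting and ordering:
l.city | r.flight_no | r.code
NULL | 220 | RF
NULL | 226 | UI
NULL | 238 | NU
NULL | 246 | PD
NULL | 252 | JV

(NULL, 220, RF); (NULL, 226, UI); (NULL, 238, NU); (NULL, 246, PD); (NULL, 252, JV)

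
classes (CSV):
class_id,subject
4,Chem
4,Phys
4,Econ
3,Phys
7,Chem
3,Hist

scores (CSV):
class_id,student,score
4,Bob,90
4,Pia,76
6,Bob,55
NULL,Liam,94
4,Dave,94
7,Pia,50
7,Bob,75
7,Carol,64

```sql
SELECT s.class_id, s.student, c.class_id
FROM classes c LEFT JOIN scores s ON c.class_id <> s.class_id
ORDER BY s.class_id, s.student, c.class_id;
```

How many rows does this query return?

30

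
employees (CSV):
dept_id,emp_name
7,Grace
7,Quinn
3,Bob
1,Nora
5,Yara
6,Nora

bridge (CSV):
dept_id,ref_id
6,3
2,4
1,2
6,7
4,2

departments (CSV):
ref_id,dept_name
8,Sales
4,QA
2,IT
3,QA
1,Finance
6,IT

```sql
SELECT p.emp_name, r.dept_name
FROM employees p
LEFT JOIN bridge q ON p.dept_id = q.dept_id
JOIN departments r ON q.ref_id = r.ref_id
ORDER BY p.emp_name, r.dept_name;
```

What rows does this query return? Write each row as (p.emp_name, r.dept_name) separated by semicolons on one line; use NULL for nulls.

(Nora, IT); (Nora, QA)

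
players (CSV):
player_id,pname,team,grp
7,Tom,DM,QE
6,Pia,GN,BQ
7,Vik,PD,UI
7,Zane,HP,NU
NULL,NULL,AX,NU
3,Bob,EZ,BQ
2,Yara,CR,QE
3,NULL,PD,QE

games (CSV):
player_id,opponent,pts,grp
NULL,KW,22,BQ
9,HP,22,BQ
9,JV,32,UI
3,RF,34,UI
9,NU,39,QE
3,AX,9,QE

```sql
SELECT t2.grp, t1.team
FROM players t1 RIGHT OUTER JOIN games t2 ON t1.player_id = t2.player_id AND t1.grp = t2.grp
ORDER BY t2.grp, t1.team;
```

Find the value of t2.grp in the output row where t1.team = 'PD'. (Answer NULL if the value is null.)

QE

RIGHT JOIN keeps every row from `games`; unmatched rows get NULL for `players`'s columns.
Matching on t1.player_id = t2.player_id AND t1.grp = t2.grp. A NULL in a compared column never satisfies the condition.
- player_id=7, grp=QE: no matching t2 row.
- player_id=6, grp=BQ: no matching t2 row.
- player_id=7, grp=UI: no matching t2 row.
- player_id=7, grp=NU: no matching t2 row.
- player_id=NULL, grp=NU: no matching t2 row.
- player_id=3, grp=BQ: no matching t2 row.
- player_id=2, grp=QE: no matching t2 row.
- player_id=3, grp=QE: 1 matching t2 row(s), so 1 row(s) emitted.
- 5 row(s) from t2 found no t1 partner → padded with NULL.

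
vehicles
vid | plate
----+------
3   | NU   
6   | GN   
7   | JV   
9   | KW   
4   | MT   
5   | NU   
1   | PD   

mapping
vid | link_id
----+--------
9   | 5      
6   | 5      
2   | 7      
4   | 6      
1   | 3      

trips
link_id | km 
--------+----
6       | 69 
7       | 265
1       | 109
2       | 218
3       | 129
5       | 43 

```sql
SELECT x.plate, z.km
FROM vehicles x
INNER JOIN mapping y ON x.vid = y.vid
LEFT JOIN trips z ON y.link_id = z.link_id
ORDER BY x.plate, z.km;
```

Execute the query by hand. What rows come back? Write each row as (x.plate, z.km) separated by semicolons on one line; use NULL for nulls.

Step 1 — x INNER JOIN y on vid → 4 row(s).
Then LEFT JOIN `trips z` on link_id: each of those 4 rows is kept; rows whose y.link_id has no match in z get NULL for z's columns.

(GN, 43); (KW, 43); (MT, 69); (PD, 129)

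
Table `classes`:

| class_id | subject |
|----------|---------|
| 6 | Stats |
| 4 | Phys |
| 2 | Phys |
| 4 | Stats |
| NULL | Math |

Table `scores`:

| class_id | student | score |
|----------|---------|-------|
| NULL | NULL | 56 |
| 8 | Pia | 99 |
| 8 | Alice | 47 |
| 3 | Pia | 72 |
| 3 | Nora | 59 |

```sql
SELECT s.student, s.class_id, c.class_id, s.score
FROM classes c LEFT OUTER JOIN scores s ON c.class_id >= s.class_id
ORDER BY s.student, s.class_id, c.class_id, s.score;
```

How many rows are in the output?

8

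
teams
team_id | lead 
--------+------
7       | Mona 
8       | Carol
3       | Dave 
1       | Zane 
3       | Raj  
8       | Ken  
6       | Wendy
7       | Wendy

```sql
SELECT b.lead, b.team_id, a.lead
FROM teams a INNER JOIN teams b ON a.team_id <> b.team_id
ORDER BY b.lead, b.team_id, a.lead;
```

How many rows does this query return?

50

INNER JOIN keeps only pairs where the ON condition holds.
Matching on a.team_id <> b.team_id.
- team_id=7: 6 matching b row(s), so 6 row(s) emitted.
- team_id=8: 6 matching b row(s), so 6 row(s) emitted.
- team_id=3: 6 matching b row(s), so 6 row(s) emitted.
- team_id=1: 7 matching b row(s), so 7 row(s) emitted.
- team_id=3: 6 matching b row(s), so 6 row(s) emitted.
- team_id=8: 6 matching b row(s), so 6 row(s) emitted.
- team_id=6: 7 matching b row(s), so 7 row(s) emitted.
- team_id=7: 6 matching b row(s), so 6 row(s) emitted.
Total: 50 rows.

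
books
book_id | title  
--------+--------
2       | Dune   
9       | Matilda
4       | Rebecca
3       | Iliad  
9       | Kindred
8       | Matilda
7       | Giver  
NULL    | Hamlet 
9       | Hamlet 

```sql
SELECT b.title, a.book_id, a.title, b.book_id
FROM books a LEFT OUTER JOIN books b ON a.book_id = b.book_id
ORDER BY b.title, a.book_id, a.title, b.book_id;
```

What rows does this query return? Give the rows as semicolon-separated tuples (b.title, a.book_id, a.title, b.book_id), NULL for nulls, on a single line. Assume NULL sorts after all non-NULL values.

LEFT JOIN keeps every row from `books a`; unmatched rows get NULL for `books b`'s columns.
Matching on a.book_id = b.book_id. A NULL in a compared column never satisfies the condition.
- a row (book_id=2): matches 1 b row(s) → 1 output row(s).
- a row (book_id=9): matches 3 b row(s) → 3 output row(s).
- a row (book_id=4): matches 1 b row(s) → 1 output row(s).
- a row (book_id=3): matches 1 b row(s) → 1 output row(s).
- a row (book_id=9): matches 3 b row(s) → 3 output row(s).
- a row (book_id=8): matches 1 b row(s) → 1 output row(s).
- a row (book_id=7): matches 1 b row(s) → 1 output row(s).
- a row (book_id=NULL): no match → kept, b columns NULL.
- a row (book_id=9): matches 3 b row(s) → 3 output row(s).

(Dune, 2, Dune, 2); (Giver, 7, Giver, 7); (Hamlet, 9, Hamlet, 9); (Hamlet, 9, Kindred, 9); (Hamlet, 9, Matilda, 9); (Iliad, 3, Iliad, 3); (Kindred, 9, Hamlet, 9); (Kindred, 9, Kindred, 9); (Kindred, 9, Matilda, 9); (Matilda, 8, Matilda, 8); (Matilda, 9, Hamlet, 9); (Matilda, 9, Kindred, 9); (Matilda, 9, Matilda, 9); (Rebecca, 4, Rebecca, 4); (NULL, NULL, Hamlet, NULL)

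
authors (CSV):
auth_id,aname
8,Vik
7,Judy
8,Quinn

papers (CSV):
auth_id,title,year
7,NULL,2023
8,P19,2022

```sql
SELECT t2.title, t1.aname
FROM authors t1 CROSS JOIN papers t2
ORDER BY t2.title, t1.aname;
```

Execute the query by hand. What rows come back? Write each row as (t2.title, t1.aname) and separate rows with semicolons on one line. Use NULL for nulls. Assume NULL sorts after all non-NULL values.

(P19, Judy); (P19, Quinn); (P19, Vik); (NULL, Judy); (NULL, Quinn); (NULL, Vik)

CROSS JOIN pairs every row of `authors` with every row of `papers`: 3 × 2 = 6 rows.
After projecting and ordering:
t2.title | t1.aname
P19 | Judy
P19 | Quinn
P19 | Vik
NULL | Judy
NULL | Quinn
NULL | Vik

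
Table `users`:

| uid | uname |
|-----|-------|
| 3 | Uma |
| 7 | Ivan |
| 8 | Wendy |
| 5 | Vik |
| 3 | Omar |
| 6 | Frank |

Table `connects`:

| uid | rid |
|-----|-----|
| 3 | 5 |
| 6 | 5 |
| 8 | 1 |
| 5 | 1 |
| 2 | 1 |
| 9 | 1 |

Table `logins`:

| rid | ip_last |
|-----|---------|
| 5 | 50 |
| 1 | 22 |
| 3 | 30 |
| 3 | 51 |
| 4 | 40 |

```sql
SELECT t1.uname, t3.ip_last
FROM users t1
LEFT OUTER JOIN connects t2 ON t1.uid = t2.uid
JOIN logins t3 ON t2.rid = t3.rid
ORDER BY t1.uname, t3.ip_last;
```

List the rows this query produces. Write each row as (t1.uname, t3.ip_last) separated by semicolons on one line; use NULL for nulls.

Evaluate left to right. First `users t1 LEFT JOIN connects t2` on uid: 6 row(s).
Then INNER JOIN `logins t3` on rid: keep only rows whose t2.rid appears in t3.

(Frank, 50); (Omar, 50); (Uma, 50); (Vik, 22); (Wendy, 22)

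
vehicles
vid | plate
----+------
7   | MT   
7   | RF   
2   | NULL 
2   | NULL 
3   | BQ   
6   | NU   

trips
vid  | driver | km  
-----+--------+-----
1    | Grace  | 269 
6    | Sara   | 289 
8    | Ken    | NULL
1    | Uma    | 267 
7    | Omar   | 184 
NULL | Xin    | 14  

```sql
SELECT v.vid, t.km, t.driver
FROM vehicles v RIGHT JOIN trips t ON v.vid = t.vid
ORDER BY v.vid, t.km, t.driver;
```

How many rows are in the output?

7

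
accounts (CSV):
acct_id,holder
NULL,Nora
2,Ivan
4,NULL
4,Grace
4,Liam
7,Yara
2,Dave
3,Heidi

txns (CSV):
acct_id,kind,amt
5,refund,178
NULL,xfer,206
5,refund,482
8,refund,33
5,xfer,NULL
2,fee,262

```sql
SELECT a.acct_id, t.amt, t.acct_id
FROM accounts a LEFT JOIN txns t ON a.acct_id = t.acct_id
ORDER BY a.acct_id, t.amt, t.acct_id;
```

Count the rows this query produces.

LEFT JOIN keeps every row from `accounts`; unmatched rows get NULL for `txns`'s columns.
Matching on a.acct_id = t.acct_id. A NULL in a compared column never satisfies the condition.
Matched pairs: 2; unmatched a rows kept: 6.
Total: 2 matched + 6 padded = 8 rows.

8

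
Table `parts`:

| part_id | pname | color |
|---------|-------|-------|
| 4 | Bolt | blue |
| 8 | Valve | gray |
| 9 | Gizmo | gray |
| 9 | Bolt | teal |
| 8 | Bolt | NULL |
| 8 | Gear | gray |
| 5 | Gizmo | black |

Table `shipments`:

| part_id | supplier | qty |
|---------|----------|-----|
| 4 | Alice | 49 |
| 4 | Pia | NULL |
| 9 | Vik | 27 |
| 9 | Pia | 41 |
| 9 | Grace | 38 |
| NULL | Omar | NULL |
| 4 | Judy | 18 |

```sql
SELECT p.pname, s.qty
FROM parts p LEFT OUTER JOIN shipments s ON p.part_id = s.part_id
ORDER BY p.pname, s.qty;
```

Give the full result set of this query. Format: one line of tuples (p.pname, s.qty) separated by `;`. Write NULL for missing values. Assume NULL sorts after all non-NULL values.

LEFT JOIN keeps every row from `parts`; unmatched rows get NULL for `shipments`'s columns.
Matching on p.part_id = s.part_id. A NULL in a compared column never satisfies the condition.
- part_id=4: 3 matching s row(s), so 3 row(s) emitted.
- part_id=8: no s row matches, row kept with s columns NULL.
- part_id=9: 3 matching s row(s), so 3 row(s) emitted.
- part_id=9: 3 matching s row(s), so 3 row(s) emitted.
- part_id=8: no s row matches, row kept with s columns NULL.
- part_id=8: no s row matches, row kept with s columns NULL.
- part_id=5: no s row matches, row kept with s columns NULL.

(Bolt, 18); (Bolt, 27); (Bolt, 38); (Bolt, 41); (Bolt, 49); (Bolt, NULL); (Bolt, NULL); (Gear, NULL); (Gizmo, 27); (Gizmo, 38); (Gizmo, 41); (Gizmo, NULL); (Valve, NULL)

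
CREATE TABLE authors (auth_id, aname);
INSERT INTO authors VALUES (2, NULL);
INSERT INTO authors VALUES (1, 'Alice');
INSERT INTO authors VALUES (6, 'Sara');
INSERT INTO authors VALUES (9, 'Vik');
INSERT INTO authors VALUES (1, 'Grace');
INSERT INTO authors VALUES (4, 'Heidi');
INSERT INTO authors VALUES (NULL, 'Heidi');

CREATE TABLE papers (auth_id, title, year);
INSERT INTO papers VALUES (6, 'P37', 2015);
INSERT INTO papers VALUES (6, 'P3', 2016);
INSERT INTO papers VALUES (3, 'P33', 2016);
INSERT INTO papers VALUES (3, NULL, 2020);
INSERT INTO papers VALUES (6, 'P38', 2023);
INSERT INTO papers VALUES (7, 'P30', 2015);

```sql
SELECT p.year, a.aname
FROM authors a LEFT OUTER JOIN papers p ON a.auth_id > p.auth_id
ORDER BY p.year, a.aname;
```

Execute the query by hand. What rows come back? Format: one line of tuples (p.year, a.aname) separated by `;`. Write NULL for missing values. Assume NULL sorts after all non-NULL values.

LEFT JOIN keeps every row from `authors`; unmatched rows get NULL for `papers`'s columns.
Matching on a.auth_id > p.auth_id. A NULL in a compared column never satisfies the condition.
- a row (auth_id=2): no match → kept, p columns NULL.
- a row (auth_id=1): no match → kept, p columns NULL.
- a row (auth_id=6): matches 2 p row(s) → 2 output row(s).
- a row (auth_id=9): matches 6 p row(s) → 6 output row(s).
- a row (auth_id=1): no match → kept, p columns NULL.
- a row (auth_id=4): matches 2 p row(s) → 2 output row(s).
- a row (auth_id=NULL): no match → kept, p columns NULL.

(2015, Vik); (2015, Vik); (2016, Heidi); (2016, Sara); (2016, Vik); (2016, Vik); (2020, Heidi); (2020, Sara); (2020, Vik); (2023, Vik); (NULL, Alice); (NULL, Grace); (NULL, Heidi); (NULL, NULL)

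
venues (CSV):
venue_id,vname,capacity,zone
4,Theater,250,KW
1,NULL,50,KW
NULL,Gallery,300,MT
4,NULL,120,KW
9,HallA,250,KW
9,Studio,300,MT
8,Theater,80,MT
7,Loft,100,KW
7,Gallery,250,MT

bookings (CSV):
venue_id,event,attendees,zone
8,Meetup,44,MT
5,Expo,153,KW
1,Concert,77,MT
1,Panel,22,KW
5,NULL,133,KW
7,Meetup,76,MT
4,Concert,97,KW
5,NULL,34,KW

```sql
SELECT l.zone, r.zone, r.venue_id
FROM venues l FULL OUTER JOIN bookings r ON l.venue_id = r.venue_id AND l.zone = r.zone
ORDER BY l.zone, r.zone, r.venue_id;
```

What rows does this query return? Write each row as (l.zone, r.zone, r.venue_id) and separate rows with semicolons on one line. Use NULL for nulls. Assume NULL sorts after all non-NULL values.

(KW, KW, 1); (KW, KW, 4); (KW, KW, 4); (KW, NULL, NULL); (KW, NULL, NULL); (MT, MT, 7); (MT, MT, 8); (MT, NULL, NULL); (MT, NULL, NULL); (NULL, KW, 5); (NULL, KW, 5); (NULL, KW, 5); (NULL, MT, 1)

FULL OUTER JOIN keeps every row from both sides; unmatched rows get NULL for the other side's columns.
Matching on l.venue_id = r.venue_id AND l.zone = r.zone. A NULL in a compared column never satisfies the condition.
Matched pairs: 5; unmatched l rows kept: 4; unmatched r rows kept: 4.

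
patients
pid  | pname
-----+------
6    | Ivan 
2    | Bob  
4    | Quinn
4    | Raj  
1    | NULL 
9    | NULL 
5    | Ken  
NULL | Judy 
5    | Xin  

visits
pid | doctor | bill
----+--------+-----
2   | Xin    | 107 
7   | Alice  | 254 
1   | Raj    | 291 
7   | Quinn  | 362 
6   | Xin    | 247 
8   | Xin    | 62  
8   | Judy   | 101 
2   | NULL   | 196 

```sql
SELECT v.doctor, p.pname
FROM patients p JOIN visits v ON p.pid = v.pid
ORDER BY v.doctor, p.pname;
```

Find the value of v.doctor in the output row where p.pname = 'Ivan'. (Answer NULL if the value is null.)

INNER JOIN keeps only pairs where the ON condition holds.
Matching on p.pid = v.pid. A NULL in a compared column never satisfies the condition.
Matched pairs: 4.

Xin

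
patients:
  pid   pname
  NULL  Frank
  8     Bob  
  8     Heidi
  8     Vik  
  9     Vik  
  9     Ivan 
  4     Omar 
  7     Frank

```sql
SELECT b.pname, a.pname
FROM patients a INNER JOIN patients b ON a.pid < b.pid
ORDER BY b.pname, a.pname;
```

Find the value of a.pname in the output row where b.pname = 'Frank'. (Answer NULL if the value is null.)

INNER JOIN keeps only pairs where the ON condition holds.
Matching on a.pid < b.pid. A NULL in a compared column never satisfies the condition.
- a (pid=NULL) has no partner → excluded.
- a (pid=8) pairs with 2 row(s) of b.
- a (pid=8) pairs with 2 row(s) of b.
- a (pid=8) pairs with 2 row(s) of b.
- a (pid=9) has no partner → excluded.
- a (pid=9) has no partner → excluded.
- a (pid=4) pairs with 6 row(s) of b.
- a (pid=7) pairs with 5 row(s) of b.

Omar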